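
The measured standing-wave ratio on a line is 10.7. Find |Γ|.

|Γ| ≈ 0.829

|Γ| = (S − 1)/(S + 1) = (10.7 − 1)/(10.7 + 1) = 9.7/11.7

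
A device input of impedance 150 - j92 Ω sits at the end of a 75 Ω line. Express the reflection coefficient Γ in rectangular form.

Γ ≈ 0.429 − j0.234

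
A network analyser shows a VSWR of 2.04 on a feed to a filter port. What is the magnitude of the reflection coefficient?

|Γ| ≈ 0.342

|Γ| = (S − 1)/(S + 1) = (2.04 − 1)/(2.04 + 1) = 1.04/3.04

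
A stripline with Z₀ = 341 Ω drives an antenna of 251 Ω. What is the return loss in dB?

Γ = (251 − 341)/(251 + 341) = -0.152
RL = −20·log₁₀|Γ| = −20·log₁₀(0.152)

RL ≈ 16.4 dB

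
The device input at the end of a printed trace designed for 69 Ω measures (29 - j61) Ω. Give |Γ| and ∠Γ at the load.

Γ ≈ 0.632 ∠ -91.4°

Γ = (Z_L − Z_0)/(Z_L + Z_0) = (-40 − j61)/(98 − j61)
|Γ| = 72.9/115 = 0.632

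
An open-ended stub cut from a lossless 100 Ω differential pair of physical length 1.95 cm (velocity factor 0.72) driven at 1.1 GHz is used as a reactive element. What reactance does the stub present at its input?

λ = v/f = 0.72·c / 1.1 GHz = 0.196 m
βl = 2π·l/λ = 2π × 0.0993 = 35.8°
tan(βl) = 0.72
For an open-ended stub, Z_in = −jZ_0·cot(βl) = −jZ_0/tan(βl)

X_in ≈ -139 Ω (capacitive)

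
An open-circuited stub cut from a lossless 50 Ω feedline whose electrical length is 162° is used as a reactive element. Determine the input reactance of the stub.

X_in ≈ 154 Ω (inductive)

tan(βl) = -0.325
For an open-circuited stub, Z_in = −jZ_0·cot(βl) = −jZ_0/tan(βl)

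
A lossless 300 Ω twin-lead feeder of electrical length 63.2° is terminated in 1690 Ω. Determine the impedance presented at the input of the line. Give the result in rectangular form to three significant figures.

tan(βl) = tan(63.2°) = 1.98
Z_in = Z_0·(Z_L + jZ_0·tanβl)/(Z_0 + jZ_L·tanβl)
     = 300·(1690 + j594)/(300 + j3350)

Z_in ≈ 66.3 − j146 Ω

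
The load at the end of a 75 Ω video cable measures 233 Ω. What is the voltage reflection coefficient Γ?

Γ = 0.513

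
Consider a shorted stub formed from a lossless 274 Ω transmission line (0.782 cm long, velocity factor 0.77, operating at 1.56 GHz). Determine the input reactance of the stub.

λ = v/f = 0.77·c / 1.56 GHz = 0.148 m
βl = 2π·l/λ = 2π × 0.0528 = 19°
tan(βl) = 0.345
For a shorted stub, Z_in = jZ_0·tan(βl)

X_in ≈ 94.4 Ω (inductive)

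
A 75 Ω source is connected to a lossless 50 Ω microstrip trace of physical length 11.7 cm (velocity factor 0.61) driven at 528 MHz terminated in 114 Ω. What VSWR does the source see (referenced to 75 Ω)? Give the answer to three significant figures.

λ = v/f = 0.61·c / 528 MHz = 0.347 m
βl = 2π·l/λ = 2π × 0.338 = 122°
tan(βl) = -1.63
Z_in = Z_0·(Z_L + jZ_0·tanβl)/(Z_0 + jZ_L·tanβl) = 28.1 + j23.1 Ω
Γ_s = (Z_in − Z_s)/(Z_in + Z_s) = (-46.9 + j23.1)/(103 + j23.1), |Γ_s| = 0.494
VSWR = (1 + |Γ_s|)/(1 − |Γ_s|)

VSWR ≈ 2.95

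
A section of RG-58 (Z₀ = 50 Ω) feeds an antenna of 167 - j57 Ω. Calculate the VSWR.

VSWR ≈ 3.76

Γ = (Z_L − Z_0)/(Z_L + Z_0) = (117 − j57)/(217 − j57)
|Γ| = 130/224 = 0.58
VSWR = (1 + |Γ|)/(1 − |Γ|) = 1.58/0.42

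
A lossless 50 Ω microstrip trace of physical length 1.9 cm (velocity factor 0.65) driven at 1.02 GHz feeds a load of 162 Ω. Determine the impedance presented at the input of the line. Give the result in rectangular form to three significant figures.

λ = v/f = 0.65·c / 1.02 GHz = 0.191 m
βl = 2π·l/λ = 2π × 0.0994 = 35.8°
tan(βl) = tan(35.8°) = 0.721
Z_in = Z_0·(Z_L + jZ_0·tanβl)/(Z_0 + jZ_L·tanβl)
     = 50·(162 + j36)/(50 + j117)

Z_in ≈ 38.1 − j53 Ω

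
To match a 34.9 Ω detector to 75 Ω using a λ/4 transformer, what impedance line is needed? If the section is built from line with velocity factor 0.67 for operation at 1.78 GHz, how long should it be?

Z_qwt = √(Z_0·R_L) = √(75 × 34.9) = √2618
λ = 0.67·c/f = 0.113 m, so l = λ/4 = 0.0282 m

Z_qwt ≈ 51.2 Ω; length ≈ 2.82 cm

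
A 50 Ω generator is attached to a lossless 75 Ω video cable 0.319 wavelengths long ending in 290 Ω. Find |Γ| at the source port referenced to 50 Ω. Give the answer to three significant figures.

βl = 2π × 0.319 = 115°
tan(βl) = -2.16
Z_in = Z_0·(Z_L + jZ_0·tanβl)/(Z_0 + jZ_L·tanβl) = 23.2 + j31.9 Ω
Γ_s = (Z_in − Z_s)/(Z_in + Z_s) = (-26.8 + j31.9)/(73.2 + j31.9), |Γ_s| = 0.522

|Γ| ≈ 0.522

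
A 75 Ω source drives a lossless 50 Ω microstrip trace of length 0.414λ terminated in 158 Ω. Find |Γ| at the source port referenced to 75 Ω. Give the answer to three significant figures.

|Γ| ≈ 0.482

βl = 2π × 0.414 = 149°
tan(βl) = -0.6
Z_in = Z_0·(Z_L + jZ_0·tanβl)/(Z_0 + jZ_L·tanβl) = 46.8 + j58.7 Ω
Γ_s = (Z_in − Z_s)/(Z_in + Z_s) = (-28.2 + j58.7)/(122 + j58.7), |Γ_s| = 0.482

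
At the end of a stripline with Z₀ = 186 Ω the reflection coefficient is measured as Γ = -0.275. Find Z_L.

Z_L ≈ 106 Ω

Z_L = Z_0·(1 + Γ)/(1 − Γ) = 186·(0.725)/(1.27)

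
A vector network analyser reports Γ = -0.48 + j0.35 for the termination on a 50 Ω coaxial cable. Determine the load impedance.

Z_L = Z_0·(1 + Γ)/(1 − Γ) = 50·(0.52 + j0.35)/(1.48 − j0.35)

Z_L ≈ 14 + j15.1 Ω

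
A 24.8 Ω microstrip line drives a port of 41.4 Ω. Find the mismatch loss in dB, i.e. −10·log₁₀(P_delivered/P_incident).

mismatch loss ≈ 0.282 dB

Γ = (41.4 − 24.8)/(41.4 + 24.8) = 0.251
|Γ|² = 0.0629, so P_del/P_inc = 1 − |Γ|² = 0.937
ML = −10·log₁₀(1 − |Γ|²)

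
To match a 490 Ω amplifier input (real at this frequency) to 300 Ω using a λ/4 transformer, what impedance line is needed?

Z_qwt ≈ 383 Ω

Z_qwt = √(Z_0·R_L) = √(300 × 490) = √147000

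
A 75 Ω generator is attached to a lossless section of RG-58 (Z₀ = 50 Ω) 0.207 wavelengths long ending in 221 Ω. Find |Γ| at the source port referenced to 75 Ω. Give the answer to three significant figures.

|Γ| ≈ 0.729

βl = 2π × 0.207 = 74.5°
tan(βl) = 3.61
Z_in = Z_0·(Z_L + jZ_0·tanβl)/(Z_0 + jZ_L·tanβl) = 12.1 − j13.1 Ω
Γ_s = (Z_in − Z_s)/(Z_in + Z_s) = (-62.9 − j13.1)/(87.1 − j13.1), |Γ_s| = 0.729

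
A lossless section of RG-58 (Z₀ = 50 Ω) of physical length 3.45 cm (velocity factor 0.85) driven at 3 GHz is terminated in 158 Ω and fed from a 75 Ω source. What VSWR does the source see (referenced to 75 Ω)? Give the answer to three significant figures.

VSWR ≈ 2.98

λ = v/f = 0.85·c / 3 GHz = 0.085 m
βl = 2π·l/λ = 2π × 0.406 = 146°
tan(βl) = -0.672
Z_in = Z_0·(Z_L + jZ_0·tanβl)/(Z_0 + jZ_L·tanβl) = 41.7 + j54.8 Ω
Γ_s = (Z_in − Z_s)/(Z_in + Z_s) = (-33.3 + j54.8)/(117 + j54.8), |Γ_s| = 0.498
VSWR = (1 + |Γ_s|)/(1 − |Γ_s|)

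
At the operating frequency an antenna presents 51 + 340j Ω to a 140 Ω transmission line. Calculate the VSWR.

VSWR ≈ 19.2

Γ = (Z_L − Z_0)/(Z_L + Z_0) = (-89 + j340)/(191 + j340)
|Γ| = 351/390 = 0.901
VSWR = (1 + |Γ|)/(1 − |Γ|) = 1.9/0.0988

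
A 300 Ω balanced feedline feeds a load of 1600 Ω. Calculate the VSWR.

For a purely resistive load, VSWR = R_L/Z_0 or Z_0/R_L (whichever > 1) = 1600/300

VSWR ≈ 5.33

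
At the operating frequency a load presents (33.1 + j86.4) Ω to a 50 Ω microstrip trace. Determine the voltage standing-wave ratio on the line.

VSWR ≈ 6.53

Γ = (Z_L − Z_0)/(Z_L + Z_0) = (-16.9 + j86.4)/(83.1 + j86.4)
|Γ| = 88/120 = 0.734
VSWR = (1 + |Γ|)/(1 − |Γ|) = 1.73/0.266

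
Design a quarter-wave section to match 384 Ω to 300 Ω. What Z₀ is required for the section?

Z_qwt = √(Z_0·R_L) = √(300 × 384) = √115200

Z_qwt ≈ 339 Ω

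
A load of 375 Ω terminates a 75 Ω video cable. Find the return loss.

RL ≈ 3.52 dB

Γ = (375 − 75)/(375 + 75) = 0.667
RL = −20·log₁₀|Γ| = −20·log₁₀(0.667)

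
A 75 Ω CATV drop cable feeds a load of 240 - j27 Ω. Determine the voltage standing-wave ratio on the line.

VSWR ≈ 3.24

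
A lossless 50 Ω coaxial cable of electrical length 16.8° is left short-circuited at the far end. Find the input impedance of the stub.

tan(βl) = 0.302
For a short-circuited stub, Z_in = jZ_0·tan(βl)

Z_in ≈ +j15.1 Ω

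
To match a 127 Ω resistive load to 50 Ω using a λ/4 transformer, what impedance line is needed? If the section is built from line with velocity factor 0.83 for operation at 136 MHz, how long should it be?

Z_qwt ≈ 79.7 Ω; length ≈ 45.8 cm

Z_qwt = √(Z_0·R_L) = √(50 × 127) = √6350
λ = 0.83·c/f = 1.83 m, so l = λ/4 = 0.458 m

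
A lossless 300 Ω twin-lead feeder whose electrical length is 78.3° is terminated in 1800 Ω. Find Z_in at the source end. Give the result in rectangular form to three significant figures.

Z_in ≈ 52.1 − j60.3 Ω

tan(βl) = tan(78.3°) = 4.83
Z_in = Z_0·(Z_L + jZ_0·tanβl)/(Z_0 + jZ_L·tanβl)
     = 300·(1800 + j1450)/(300 + j8690)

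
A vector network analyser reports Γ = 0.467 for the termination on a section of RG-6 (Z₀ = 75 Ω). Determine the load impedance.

Z_L = Z_0·(1 + Γ)/(1 − Γ) = 75·(1.47)/(0.533)

Z_L ≈ 206 Ω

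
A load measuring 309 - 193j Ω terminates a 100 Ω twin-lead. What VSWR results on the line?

Γ = (Z_L − Z_0)/(Z_L + Z_0) = (209 − j193)/(409 − j193)
|Γ| = 284/452 = 0.629
VSWR = (1 + |Γ|)/(1 − |Γ|) = 1.63/0.371

VSWR ≈ 4.39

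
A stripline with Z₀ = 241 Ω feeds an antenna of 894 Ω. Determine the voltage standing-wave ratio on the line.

VSWR ≈ 3.71

For a purely resistive load, VSWR = R_L/Z_0 or Z_0/R_L (whichever > 1) = 894/241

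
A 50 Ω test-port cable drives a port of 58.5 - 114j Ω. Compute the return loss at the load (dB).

Γ = (8.5 − j114)/(108.5 − j114), |Γ| = 0.726
RL = −20·log₁₀|Γ| = −20·log₁₀(0.726)

RL ≈ 2.78 dB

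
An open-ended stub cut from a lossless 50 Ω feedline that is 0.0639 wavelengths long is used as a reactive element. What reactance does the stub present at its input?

βl = 2π × 0.0639 = 23°
tan(βl) = 0.425
For an open-ended stub, Z_in = −jZ_0·cot(βl) = −jZ_0/tan(βl)

X_in ≈ -118 Ω (capacitive)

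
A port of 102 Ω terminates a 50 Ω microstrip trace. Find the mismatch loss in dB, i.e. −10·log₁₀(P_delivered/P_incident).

Γ = (102 − 50)/(102 + 50) = 0.342
|Γ|² = 0.117, so P_del/P_inc = 1 − |Γ|² = 0.883
ML = −10·log₁₀(1 − |Γ|²)

mismatch loss ≈ 0.541 dB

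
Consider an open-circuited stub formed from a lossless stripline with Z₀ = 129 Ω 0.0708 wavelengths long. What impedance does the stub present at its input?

βl = 2π × 0.0708 = 25.5°
tan(βl) = 0.477
For an open-circuited stub, Z_in = −jZ_0·cot(βl) = −jZ_0/tan(βl)

Z_in ≈ −j271 Ω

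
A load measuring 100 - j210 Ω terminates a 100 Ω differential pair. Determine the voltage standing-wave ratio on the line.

Γ = (Z_L − Z_0)/(Z_L + Z_0) = (0 − j210)/(200 − j210)
|Γ| = 210/290 = 0.724
VSWR = (1 + |Γ|)/(1 − |Γ|) = 1.72/0.276

VSWR ≈ 6.25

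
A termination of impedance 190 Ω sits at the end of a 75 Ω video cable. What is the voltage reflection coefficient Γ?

Γ = (Z_L − Z_0)/(Z_L + Z_0) = (190 − 75)/(190 + 75) = 115/265

Γ = 0.434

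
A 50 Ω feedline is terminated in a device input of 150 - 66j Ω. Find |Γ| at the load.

|Γ| ≈ 0.569

Γ = (Z_L − Z_0)/(Z_L + Z_0) = (100 − j66)/(200 − j66)
|Γ| = 120/211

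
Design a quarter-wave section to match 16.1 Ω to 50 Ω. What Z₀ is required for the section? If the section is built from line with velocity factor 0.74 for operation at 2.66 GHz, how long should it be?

Z_qwt ≈ 28.4 Ω; length ≈ 2.09 cm

Z_qwt = √(Z_0·R_L) = √(50 × 16.1) = √805
λ = 0.74·c/f = 0.0835 m, so l = λ/4 = 0.0209 m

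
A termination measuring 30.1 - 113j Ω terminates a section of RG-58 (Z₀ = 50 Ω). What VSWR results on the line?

VSWR ≈ 10.7

Γ = (Z_L − Z_0)/(Z_L + Z_0) = (-19.9 − j113)/(80.1 − j113)
|Γ| = 115/139 = 0.828
VSWR = (1 + |Γ|)/(1 − |Γ|) = 1.83/0.172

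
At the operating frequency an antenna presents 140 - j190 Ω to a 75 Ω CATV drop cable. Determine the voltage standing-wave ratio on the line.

VSWR ≈ 5.66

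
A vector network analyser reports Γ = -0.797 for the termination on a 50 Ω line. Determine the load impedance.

Z_L ≈ 5.65 Ω

Z_L = Z_0·(1 + Γ)/(1 − Γ) = 50·(0.203)/(1.8)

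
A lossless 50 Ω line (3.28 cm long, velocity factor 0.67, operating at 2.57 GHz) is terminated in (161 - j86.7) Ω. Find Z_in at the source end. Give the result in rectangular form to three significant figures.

λ = v/f = 0.67·c / 2.57 GHz = 0.0782 m
βl = 2π·l/λ = 2π × 0.419 = 151°
tan(βl) = tan(151°) = -0.555
Z_in = Z_0·(Z_L + jZ_0·tanβl)/(Z_0 + jZ_L·tanβl)
     = 50·(161 − j114)/(1.9 − j89.3)

Z_in ≈ 65.9 + j88.7 Ω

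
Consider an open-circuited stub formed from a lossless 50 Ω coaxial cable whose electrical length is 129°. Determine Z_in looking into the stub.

tan(βl) = -1.23
For an open-circuited stub, Z_in = −jZ_0·cot(βl) = −jZ_0/tan(βl)

Z_in ≈ +j40.5 Ω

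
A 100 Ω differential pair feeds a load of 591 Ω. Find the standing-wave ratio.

VSWR ≈ 5.91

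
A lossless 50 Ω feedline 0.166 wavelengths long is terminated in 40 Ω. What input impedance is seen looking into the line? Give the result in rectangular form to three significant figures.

Z_in ≈ 54.7 + j10.7 Ω

βl = 2π × 0.166 = 59.8°
tan(βl) = tan(59.8°) = 1.72
Z_in = Z_0·(Z_L + jZ_0·tanβl)/(Z_0 + jZ_L·tanβl)
     = 50·(40 + j85.8)/(50 + j68.6)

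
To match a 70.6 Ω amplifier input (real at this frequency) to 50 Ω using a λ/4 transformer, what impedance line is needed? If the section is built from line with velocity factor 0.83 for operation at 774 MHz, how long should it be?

Z_qwt = √(Z_0·R_L) = √(50 × 70.6) = √3530
λ = 0.83·c/f = 0.322 m, so l = λ/4 = 0.0804 m

Z_qwt ≈ 59.4 Ω; length ≈ 8.04 cm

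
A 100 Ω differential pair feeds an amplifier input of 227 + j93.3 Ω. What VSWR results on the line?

VSWR ≈ 2.73

Γ = (Z_L − Z_0)/(Z_L + Z_0) = (127 + j93.3)/(327 + j93.3)
|Γ| = 158/340 = 0.463
VSWR = (1 + |Γ|)/(1 − |Γ|) = 1.46/0.537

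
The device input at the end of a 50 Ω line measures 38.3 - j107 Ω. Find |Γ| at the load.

Γ = (Z_L − Z_0)/(Z_L + Z_0) = (-11.7 − j107)/(88.3 − j107)
|Γ| = 108/139

|Γ| ≈ 0.776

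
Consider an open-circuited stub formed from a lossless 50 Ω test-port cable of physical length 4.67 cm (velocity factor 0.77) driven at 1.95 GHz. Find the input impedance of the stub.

λ = v/f = 0.77·c / 1.95 GHz = 0.118 m
βl = 2π·l/λ = 2π × 0.394 = 142°
tan(βl) = -0.784
For an open-circuited stub, Z_in = −jZ_0·cot(βl) = −jZ_0/tan(βl)

Z_in ≈ +j63.8 Ω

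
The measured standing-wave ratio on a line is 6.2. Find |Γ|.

|Γ| ≈ 0.722

|Γ| = (S − 1)/(S + 1) = (6.2 − 1)/(6.2 + 1) = 5.2/7.2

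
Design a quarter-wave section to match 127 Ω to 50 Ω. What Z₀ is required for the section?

Z_qwt = √(Z_0·R_L) = √(50 × 127) = √6350

Z_qwt ≈ 79.7 Ω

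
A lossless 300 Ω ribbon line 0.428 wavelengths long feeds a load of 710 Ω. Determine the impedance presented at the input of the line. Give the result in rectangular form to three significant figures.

βl = 2π × 0.428 = 154°
tan(βl) = tan(154°) = -0.486
Z_in = Z_0·(Z_L + jZ_0·tanβl)/(Z_0 + jZ_L·tanβl)
     = 300·(710 − j146)/(300 − j345)

Z_in ≈ 378 + j289 Ω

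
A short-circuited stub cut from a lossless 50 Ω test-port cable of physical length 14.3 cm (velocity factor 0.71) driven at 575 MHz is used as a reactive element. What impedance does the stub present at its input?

Z_in ≈ −j43.5 Ω

λ = v/f = 0.71·c / 575 MHz = 0.37 m
βl = 2π·l/λ = 2π × 0.386 = 139°
tan(βl) = -0.87
For a short-circuited stub, Z_in = jZ_0·tan(βl)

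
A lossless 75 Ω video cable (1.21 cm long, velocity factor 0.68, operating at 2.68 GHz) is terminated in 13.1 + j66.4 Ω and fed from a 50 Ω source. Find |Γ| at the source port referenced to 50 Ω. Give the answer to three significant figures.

λ = v/f = 0.68·c / 2.68 GHz = 0.0761 m
βl = 2π·l/λ = 2π × 0.159 = 57.2°
tan(βl) = 1.55
Z_in = Z_0·(Z_L + jZ_0·tanβl)/(Z_0 + jZ_L·tanβl) = 209 − j337 Ω
Γ_s = (Z_in − Z_s)/(Z_in + Z_s) = (159 − j337)/(259 − j337), |Γ_s| = 0.877

|Γ| ≈ 0.877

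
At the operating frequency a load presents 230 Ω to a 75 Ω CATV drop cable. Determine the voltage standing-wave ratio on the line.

VSWR ≈ 3.07

Γ = (230 − 75)/(230 + 75) = 0.508
VSWR = (1 + 0.508)/(1 − 0.508)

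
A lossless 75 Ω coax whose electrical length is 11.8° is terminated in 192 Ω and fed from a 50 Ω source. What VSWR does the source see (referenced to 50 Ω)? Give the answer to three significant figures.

tan(βl) = 0.209
Z_in = Z_0·(Z_L + jZ_0·tanβl)/(Z_0 + jZ_L·tanβl) = 156 − j67.7 Ω
Γ_s = (Z_in − Z_s)/(Z_in + Z_s) = (106 − j67.7)/(206 − j67.7), |Γ_s| = 0.58
VSWR = (1 + |Γ_s|)/(1 − |Γ_s|)

VSWR ≈ 3.76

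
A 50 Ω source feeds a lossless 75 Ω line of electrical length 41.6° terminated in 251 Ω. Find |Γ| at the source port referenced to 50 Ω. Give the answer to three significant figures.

tan(βl) = 0.888
Z_in = Z_0·(Z_L + jZ_0·tanβl)/(Z_0 + jZ_L·tanβl) = 45.7 − j69.1 Ω
Γ_s = (Z_in − Z_s)/(Z_in + Z_s) = (-4.33 − j69.1)/(95.7 − j69.1), |Γ_s| = 0.587

|Γ| ≈ 0.587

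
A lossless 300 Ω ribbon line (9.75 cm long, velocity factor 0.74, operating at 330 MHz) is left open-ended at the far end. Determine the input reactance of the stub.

λ = v/f = 0.74·c / 330 MHz = 0.673 m
βl = 2π·l/λ = 2π × 0.145 = 52.2°
tan(βl) = 1.29
For an open-ended stub, Z_in = −jZ_0·cot(βl) = −jZ_0/tan(βl)

X_in ≈ -233 Ω (capacitive)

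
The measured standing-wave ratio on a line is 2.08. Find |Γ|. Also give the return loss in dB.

|Γ| ≈ 0.351; return loss ≈ 9.1 dB

|Γ| = (S − 1)/(S + 1) = (2.08 − 1)/(2.08 + 1) = 1.08/3.08
RL = −20·log₁₀|Γ| = −20·log₁₀(0.351)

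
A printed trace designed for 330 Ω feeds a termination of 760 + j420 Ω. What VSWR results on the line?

Γ = (Z_L − Z_0)/(Z_L + Z_0) = (430 + j420)/(1090 + j420)
|Γ| = 601/1170 = 0.515
VSWR = (1 + |Γ|)/(1 − |Γ|) = 1.51/0.485

VSWR ≈ 3.12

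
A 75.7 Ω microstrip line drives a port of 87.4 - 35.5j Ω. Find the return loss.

RL ≈ 13 dB

Γ = (11.7 − j35.5)/(163.1 − j35.5), |Γ| = 0.224
RL = −20·log₁₀|Γ| = −20·log₁₀(0.224)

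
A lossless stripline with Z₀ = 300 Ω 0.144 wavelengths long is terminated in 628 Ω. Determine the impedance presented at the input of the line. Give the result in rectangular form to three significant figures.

βl = 2π × 0.144 = 51.8°
tan(βl) = tan(51.8°) = 1.27
Z_in = Z_0·(Z_L + jZ_0·tanβl)/(Z_0 + jZ_L·tanβl)
     = 300·(628 + j382)/(300 + j799)

Z_in ≈ 203 − j159 Ω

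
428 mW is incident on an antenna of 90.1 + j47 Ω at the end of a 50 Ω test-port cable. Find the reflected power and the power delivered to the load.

|Γ| = |(40.1 + j47)/(140.1 + j47)| = 0.418
|Γ|² = 0.175
P_refl = |Γ|²·P_inc = 74.8 mW, P_del = (1 − |Γ|²)·P_inc = 353 mW

P_reflected ≈ 74.8 mW; P_delivered ≈ 353 mW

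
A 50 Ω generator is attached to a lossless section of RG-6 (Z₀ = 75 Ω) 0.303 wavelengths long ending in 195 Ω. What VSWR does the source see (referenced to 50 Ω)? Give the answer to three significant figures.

VSWR ≈ 2.01

βl = 2π × 0.303 = 109°
tan(βl) = -2.89
Z_in = Z_0·(Z_L + jZ_0·tanβl)/(Z_0 + jZ_L·tanβl) = 31.7 + j21.7 Ω
Γ_s = (Z_in − Z_s)/(Z_in + Z_s) = (-18.3 + j21.7)/(81.7 + j21.7), |Γ_s| = 0.336
VSWR = (1 + |Γ_s|)/(1 − |Γ_s|)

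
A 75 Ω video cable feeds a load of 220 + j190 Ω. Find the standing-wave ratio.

Γ = (Z_L − Z_0)/(Z_L + Z_0) = (145 + j190)/(295 + j190)
|Γ| = 239/351 = 0.681
VSWR = (1 + |Γ|)/(1 − |Γ|) = 1.68/0.319

VSWR ≈ 5.27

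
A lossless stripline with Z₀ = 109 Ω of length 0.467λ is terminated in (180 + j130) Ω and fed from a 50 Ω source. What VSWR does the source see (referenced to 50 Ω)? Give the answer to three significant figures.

VSWR ≈ 4.91

βl = 2π × 0.467 = 168°
tan(βl) = -0.21
Z_in = Z_0·(Z_L + jZ_0·tanβl)/(Z_0 + jZ_L·tanβl) = 112 + j117 Ω
Γ_s = (Z_in − Z_s)/(Z_in + Z_s) = (61.5 + j117)/(162 + j117), |Γ_s| = 0.662
VSWR = (1 + |Γ_s|)/(1 − |Γ_s|)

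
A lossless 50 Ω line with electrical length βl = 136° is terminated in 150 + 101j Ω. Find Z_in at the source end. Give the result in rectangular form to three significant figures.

Z_in ≈ 17 + j34.5 Ω

tan(βl) = tan(136°) = -0.966
Z_in = Z_0·(Z_L + jZ_0·tanβl)/(Z_0 + jZ_L·tanβl)
     = 50·(150 + j52.7)/(148 − j145)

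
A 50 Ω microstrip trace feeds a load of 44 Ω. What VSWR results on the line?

For a purely resistive load, VSWR = R_L/Z_0 or Z_0/R_L (whichever > 1) = 50/44

VSWR ≈ 1.14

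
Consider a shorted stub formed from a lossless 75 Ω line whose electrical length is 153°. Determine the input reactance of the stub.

tan(βl) = -0.51
For a shorted stub, Z_in = jZ_0·tan(βl)

X_in ≈ -38.2 Ω (capacitive)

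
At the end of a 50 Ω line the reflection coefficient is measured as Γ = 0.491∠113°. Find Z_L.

Z_L = Z_0·(1 + Γ)/(1 − Γ) = 50·(0.808 + j0.452)/(1.19 − j0.452)

Z_L ≈ 23.4 + j27.8 Ω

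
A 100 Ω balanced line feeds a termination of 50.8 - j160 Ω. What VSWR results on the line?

VSWR ≈ 7.38

Γ = (Z_L − Z_0)/(Z_L + Z_0) = (-49.2 − j160)/(150.8 − j160)
|Γ| = 167/220 = 0.761
VSWR = (1 + |Γ|)/(1 − |Γ|) = 1.76/0.239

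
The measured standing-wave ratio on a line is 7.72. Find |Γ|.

|Γ| = (S − 1)/(S + 1) = (7.72 − 1)/(7.72 + 1) = 6.72/8.72

|Γ| ≈ 0.771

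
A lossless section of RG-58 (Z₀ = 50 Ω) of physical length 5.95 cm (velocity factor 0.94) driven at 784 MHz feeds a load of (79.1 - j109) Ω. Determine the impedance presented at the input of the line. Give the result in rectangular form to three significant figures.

Z_in ≈ 10.5 − j11.1 Ω

λ = v/f = 0.94·c / 784 MHz = 0.36 m
βl = 2π·l/λ = 2π × 0.165 = 59.6°
tan(βl) = tan(59.6°) = 1.7
Z_in = Z_0·(Z_L + jZ_0·tanβl)/(Z_0 + jZ_L·tanβl)
     = 50·(79.1 − j23.9)/(235 + j135)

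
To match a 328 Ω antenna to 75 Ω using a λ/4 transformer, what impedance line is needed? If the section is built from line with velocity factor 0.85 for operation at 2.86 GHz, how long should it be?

Z_qwt ≈ 157 Ω; length ≈ 2.23 cm

Z_qwt = √(Z_0·R_L) = √(75 × 328) = √24600
λ = 0.85·c/f = 0.0892 m, so l = λ/4 = 0.0223 m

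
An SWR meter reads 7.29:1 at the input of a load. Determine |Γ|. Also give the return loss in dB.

|Γ| = (S − 1)/(S + 1) = (7.29 − 1)/(7.29 + 1) = 6.29/8.29
RL = −20·log₁₀|Γ| = −20·log₁₀(0.759)

|Γ| ≈ 0.759; return loss ≈ 2.4 dB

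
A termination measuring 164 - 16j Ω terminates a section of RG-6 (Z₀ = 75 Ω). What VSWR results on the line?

VSWR ≈ 2.21

Γ = (Z_L − Z_0)/(Z_L + Z_0) = (89 − j16)/(239 − j16)
|Γ| = 90.4/240 = 0.378
VSWR = (1 + |Γ|)/(1 − |Γ|) = 1.38/0.622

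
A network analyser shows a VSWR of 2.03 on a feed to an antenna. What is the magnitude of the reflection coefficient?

|Γ| = (S − 1)/(S + 1) = (2.03 − 1)/(2.03 + 1) = 1.03/3.03

|Γ| ≈ 0.34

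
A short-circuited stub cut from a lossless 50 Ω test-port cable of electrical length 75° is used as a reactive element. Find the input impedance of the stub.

tan(βl) = 3.73
For a short-circuited stub, Z_in = jZ_0·tan(βl)

Z_in ≈ +j187 Ω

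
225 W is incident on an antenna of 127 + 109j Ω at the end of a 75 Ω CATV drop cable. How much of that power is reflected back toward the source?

|Γ| = |(52 + j109)/(202 + j109)| = 0.526
|Γ|² = 0.277
P_refl = |Γ|²·P_inc = 62.3 W, P_del = (1 − |Γ|²)·P_inc = 163 W

P_reflected ≈ 62.3 W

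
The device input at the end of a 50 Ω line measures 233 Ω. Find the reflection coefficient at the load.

Γ = (Z_L − Z_0)/(Z_L + Z_0) = (233 − 50)/(233 + 50) = 183/283

Γ = 0.647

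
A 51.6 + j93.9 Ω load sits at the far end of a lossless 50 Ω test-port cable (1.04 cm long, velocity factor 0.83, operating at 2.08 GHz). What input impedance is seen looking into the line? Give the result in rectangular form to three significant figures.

Z_in ≈ 171 − j121 Ω

λ = v/f = 0.83·c / 2.08 GHz = 0.12 m
βl = 2π·l/λ = 2π × 0.0869 = 31.3°
tan(βl) = tan(31.3°) = 0.607
Z_in = Z_0·(Z_L + jZ_0·tanβl)/(Z_0 + jZ_L·tanβl)
     = 50·(51.6 + j124)/(-7.04 + j31.3)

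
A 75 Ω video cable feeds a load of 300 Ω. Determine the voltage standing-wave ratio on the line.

VSWR ≈ 4

Γ = (300 − 75)/(300 + 75) = 0.6
VSWR = (1 + 0.6)/(1 − 0.6)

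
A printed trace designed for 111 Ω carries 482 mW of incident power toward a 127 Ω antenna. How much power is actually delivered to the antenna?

Γ = (127 − 111)/(127 + 111) = 0.0672
|Γ|² = 0.00452
P_refl = |Γ|²·P_inc = 2.18 mW, P_del = (1 − |Γ|²)·P_inc = 480 mW

P_delivered ≈ 480 mW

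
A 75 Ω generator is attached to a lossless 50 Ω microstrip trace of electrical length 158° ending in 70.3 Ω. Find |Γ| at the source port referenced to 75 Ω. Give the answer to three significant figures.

tan(βl) = -0.404
Z_in = Z_0·(Z_L + jZ_0·tanβl)/(Z_0 + jZ_L·tanβl) = 61.8 + j14.9 Ω
Γ_s = (Z_in − Z_s)/(Z_in + Z_s) = (-13.2 + j14.9)/(137 + j14.9), |Γ_s| = 0.145

|Γ| ≈ 0.145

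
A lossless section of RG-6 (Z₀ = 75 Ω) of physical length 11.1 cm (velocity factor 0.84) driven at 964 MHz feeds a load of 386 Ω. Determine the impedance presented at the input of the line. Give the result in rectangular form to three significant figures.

λ = v/f = 0.84·c / 964 MHz = 0.261 m
βl = 2π·l/λ = 2π × 0.425 = 153°
tan(βl) = tan(153°) = -0.513
Z_in = Z_0·(Z_L + jZ_0·tanβl)/(Z_0 + jZ_L·tanβl)
     = 75·(386 − j38.4)/(75 − j198)

Z_in ≈ 61.2 + j123 Ω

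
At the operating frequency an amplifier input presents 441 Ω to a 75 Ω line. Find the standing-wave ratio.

VSWR ≈ 5.88

For a purely resistive load, VSWR = R_L/Z_0 or Z_0/R_L (whichever > 1) = 441/75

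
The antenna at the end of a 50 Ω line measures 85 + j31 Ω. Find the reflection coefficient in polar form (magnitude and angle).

Γ = (Z_L − Z_0)/(Z_L + Z_0) = (35 + j31)/(135 + j31)
|Γ| = 46.8/139 = 0.338

Γ ≈ 0.338 ∠ 28.6°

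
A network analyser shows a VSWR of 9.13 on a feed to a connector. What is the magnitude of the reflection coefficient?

|Γ| = (S − 1)/(S + 1) = (9.13 − 1)/(9.13 + 1) = 8.13/10.1

|Γ| ≈ 0.803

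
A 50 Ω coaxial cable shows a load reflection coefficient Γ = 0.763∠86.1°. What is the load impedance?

Z_L = Z_0·(1 + Γ)/(1 − Γ) = 50·(1.05 + j0.761)/(0.948 − j0.761)

Z_L ≈ 14.1 + j51.5 Ω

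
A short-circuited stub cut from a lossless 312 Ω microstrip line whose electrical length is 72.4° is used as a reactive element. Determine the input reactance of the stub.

X_in ≈ 984 Ω (inductive)

tan(βl) = 3.15
For a short-circuited stub, Z_in = jZ_0·tan(βl)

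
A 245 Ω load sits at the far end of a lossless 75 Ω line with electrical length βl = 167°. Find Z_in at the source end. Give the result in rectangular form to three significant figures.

Z_in ≈ 164 + j107 Ω

tan(βl) = tan(167°) = -0.231
Z_in = Z_0·(Z_L + jZ_0·tanβl)/(Z_0 + jZ_L·tanβl)
     = 75·(245 − j17.3)/(75 − j56.6)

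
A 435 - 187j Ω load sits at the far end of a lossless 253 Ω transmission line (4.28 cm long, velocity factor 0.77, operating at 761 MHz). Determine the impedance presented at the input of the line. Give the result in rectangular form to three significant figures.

λ = v/f = 0.77·c / 761 MHz = 0.304 m
βl = 2π·l/λ = 2π × 0.141 = 50.8°
tan(βl) = tan(50.8°) = 1.22
Z_in = Z_0·(Z_L + jZ_0·tanβl)/(Z_0 + jZ_L·tanβl)
     = 253·(435 + j123)/(482 + j533)

Z_in ≈ 135 − j84.6 Ω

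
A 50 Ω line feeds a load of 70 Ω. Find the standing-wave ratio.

VSWR ≈ 1.4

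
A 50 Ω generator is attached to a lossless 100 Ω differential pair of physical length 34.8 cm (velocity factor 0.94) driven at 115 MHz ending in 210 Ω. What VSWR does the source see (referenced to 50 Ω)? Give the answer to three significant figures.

VSWR ≈ 2.57

λ = v/f = 0.94·c / 115 MHz = 2.45 m
βl = 2π·l/λ = 2π × 0.142 = 51.1°
tan(βl) = 1.24
Z_in = Z_0·(Z_L + jZ_0·tanβl)/(Z_0 + jZ_L·tanβl) = 68.5 − j54.4 Ω
Γ_s = (Z_in − Z_s)/(Z_in + Z_s) = (18.5 − j54.4)/(119 − j54.4), |Γ_s| = 0.441
VSWR = (1 + |Γ_s|)/(1 − |Γ_s|)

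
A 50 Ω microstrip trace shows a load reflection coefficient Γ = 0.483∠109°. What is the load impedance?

Z_L = Z_0·(1 + Γ)/(1 − Γ) = 50·(0.843 + j0.457)/(1.16 − j0.457)

Z_L ≈ 24.8 + j29.5 Ω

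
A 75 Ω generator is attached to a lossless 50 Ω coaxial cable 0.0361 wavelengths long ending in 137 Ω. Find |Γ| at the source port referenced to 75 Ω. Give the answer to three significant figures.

|Γ| ≈ 0.326

βl = 2π × 0.0361 = 13°
tan(βl) = 0.231
Z_in = Z_0·(Z_L + jZ_0·tanβl)/(Z_0 + jZ_L·tanβl) = 103 − j53.6 Ω
Γ_s = (Z_in − Z_s)/(Z_in + Z_s) = (28.1 − j53.6)/(178 − j53.6), |Γ_s| = 0.326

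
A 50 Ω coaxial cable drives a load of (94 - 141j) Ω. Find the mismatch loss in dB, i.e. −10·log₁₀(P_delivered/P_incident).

mismatch loss ≈ 3.35 dB

Γ = (44 − j141)/(144 − j141), |Γ| = 0.733
|Γ|² = 0.537, so P_del/P_inc = 1 − |Γ|² = 0.463
ML = −10·log₁₀(1 − |Γ|²)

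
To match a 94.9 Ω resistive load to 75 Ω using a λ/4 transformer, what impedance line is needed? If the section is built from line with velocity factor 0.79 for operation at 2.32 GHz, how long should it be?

Z_qwt = √(Z_0·R_L) = √(75 × 94.9) = √7118
λ = 0.79·c/f = 0.102 m, so l = λ/4 = 0.0255 m

Z_qwt ≈ 84.4 Ω; length ≈ 2.55 cm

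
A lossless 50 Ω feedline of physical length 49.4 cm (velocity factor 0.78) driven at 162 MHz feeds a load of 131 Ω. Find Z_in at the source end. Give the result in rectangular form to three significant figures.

Z_in ≈ 25.6 + j26.2 Ω

λ = v/f = 0.78·c / 162 MHz = 1.44 m
βl = 2π·l/λ = 2π × 0.342 = 123°
tan(βl) = tan(123°) = -1.53
Z_in = Z_0·(Z_L + jZ_0·tanβl)/(Z_0 + jZ_L·tanβl)
     = 50·(131 − j76.6)/(50 − j201)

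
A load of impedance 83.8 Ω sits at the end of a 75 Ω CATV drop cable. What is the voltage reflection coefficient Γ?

Γ = (Z_L − Z_0)/(Z_L + Z_0) = (83.8 − 75)/(83.8 + 75) = 8.8/158.8

Γ = 0.0554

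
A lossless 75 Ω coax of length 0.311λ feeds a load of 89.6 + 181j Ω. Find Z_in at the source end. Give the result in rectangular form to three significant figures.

Z_in ≈ 11.1 + j4 Ω

βl = 2π × 0.311 = 112°
tan(βl) = tan(112°) = -2.48
Z_in = Z_0·(Z_L + jZ_0·tanβl)/(Z_0 + jZ_L·tanβl)
     = 75·(89.6 − j5.01)/(524 − j222)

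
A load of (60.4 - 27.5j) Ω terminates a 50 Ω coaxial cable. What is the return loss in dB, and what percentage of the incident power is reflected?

Γ = (10.4 − j27.5)/(110.4 − j27.5), |Γ| = 0.258
RL = −20·log₁₀(0.258) = 11.8 dB
P_refl/P_inc = |Γ|² = 0.0668

RL ≈ 11.8 dB; 6.68% of incident power reflected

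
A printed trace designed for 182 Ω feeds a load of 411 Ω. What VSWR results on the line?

VSWR ≈ 2.26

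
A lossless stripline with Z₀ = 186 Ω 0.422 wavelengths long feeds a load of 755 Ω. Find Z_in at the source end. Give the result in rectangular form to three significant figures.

βl = 2π × 0.422 = 152°
tan(βl) = tan(152°) = -0.534
Z_in = Z_0·(Z_L + jZ_0·tanβl)/(Z_0 + jZ_L·tanβl)
     = 186·(755 − j99.2)/(186 − j403)

Z_in ≈ 170 + j270 Ω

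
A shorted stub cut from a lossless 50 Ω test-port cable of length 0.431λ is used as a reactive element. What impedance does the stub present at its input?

Z_in ≈ −j23.1 Ω

βl = 2π × 0.431 = 155°
tan(βl) = -0.463
For a shorted stub, Z_in = jZ_0·tan(βl)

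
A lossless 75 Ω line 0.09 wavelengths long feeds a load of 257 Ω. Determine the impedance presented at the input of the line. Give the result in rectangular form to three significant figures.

βl = 2π × 0.09 = 32.4°
tan(βl) = tan(32.4°) = 0.635
Z_in = Z_0·(Z_L + jZ_0·tanβl)/(Z_0 + jZ_L·tanβl)
     = 75·(257 + j47.6)/(75 + j163)

Z_in ≈ 62.9 − j89.2 Ω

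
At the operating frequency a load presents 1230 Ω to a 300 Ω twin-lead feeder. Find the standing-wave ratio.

VSWR ≈ 4.1

Γ = (1230 − 300)/(1230 + 300) = 0.608
VSWR = (1 + 0.608)/(1 − 0.608)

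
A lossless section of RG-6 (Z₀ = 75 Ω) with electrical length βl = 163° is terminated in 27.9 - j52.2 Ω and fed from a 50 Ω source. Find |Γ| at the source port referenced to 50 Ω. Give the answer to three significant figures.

tan(βl) = -0.306
Z_in = Z_0·(Z_L + jZ_0·tanβl)/(Z_0 + jZ_L·tanβl) = 48.2 − j88.5 Ω
Γ_s = (Z_in − Z_s)/(Z_in + Z_s) = (-1.78 − j88.5)/(98.2 − j88.5), |Γ_s| = 0.669

|Γ| ≈ 0.669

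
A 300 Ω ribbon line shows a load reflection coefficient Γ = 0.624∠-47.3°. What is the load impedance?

Z_L ≈ 337 − j507 Ω

Z_L = Z_0·(1 + Γ)/(1 − Γ) = 300·(1.42 − j0.459)/(0.577 + j0.459)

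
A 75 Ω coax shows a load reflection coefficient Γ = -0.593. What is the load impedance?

Z_L = Z_0·(1 + Γ)/(1 − Γ) = 75·(0.407)/(1.59)

Z_L ≈ 19.2 Ω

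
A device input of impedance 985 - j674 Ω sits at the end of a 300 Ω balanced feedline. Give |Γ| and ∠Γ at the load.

Γ ≈ 0.662 ∠ -16.9°

Γ = (Z_L − Z_0)/(Z_L + Z_0) = (685 − j674)/(1285 − j674)
|Γ| = 961/1450 = 0.662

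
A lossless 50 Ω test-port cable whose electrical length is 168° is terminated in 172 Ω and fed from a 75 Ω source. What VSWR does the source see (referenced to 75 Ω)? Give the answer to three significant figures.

VSWR ≈ 2.43

tan(βl) = -0.213
Z_in = Z_0·(Z_L + jZ_0·tanβl)/(Z_0 + jZ_L·tanβl) = 117 + j75 Ω
Γ_s = (Z_in − Z_s)/(Z_in + Z_s) = (42.1 + j75)/(192 + j75), |Γ_s| = 0.417
VSWR = (1 + |Γ_s|)/(1 − |Γ_s|)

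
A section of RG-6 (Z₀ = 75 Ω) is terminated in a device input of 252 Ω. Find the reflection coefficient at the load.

Γ = 0.541

Γ = (Z_L − Z_0)/(Z_L + Z_0) = (252 − 75)/(252 + 75) = 177/327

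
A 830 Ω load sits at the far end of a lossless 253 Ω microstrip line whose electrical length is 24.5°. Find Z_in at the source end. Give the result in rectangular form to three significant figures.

tan(βl) = tan(24.5°) = 0.456
Z_in = Z_0·(Z_L + jZ_0·tanβl)/(Z_0 + jZ_L·tanβl)
     = 253·(830 + j115)/(253 + j378)

Z_in ≈ 310 − j348 Ω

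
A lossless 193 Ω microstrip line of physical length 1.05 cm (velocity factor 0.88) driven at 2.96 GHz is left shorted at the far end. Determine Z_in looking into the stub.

Z_in ≈ +j176 Ω

λ = v/f = 0.88·c / 2.96 GHz = 0.0892 m
βl = 2π·l/λ = 2π × 0.118 = 42.4°
tan(βl) = 0.913
For a shorted stub, Z_in = jZ_0·tan(βl)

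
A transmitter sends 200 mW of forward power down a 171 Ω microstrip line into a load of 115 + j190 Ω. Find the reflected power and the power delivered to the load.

P_reflected ≈ 66.6 mW; P_delivered ≈ 133 mW

|Γ| = |(-56 + j190)/(286 + j190)| = 0.577
|Γ|² = 0.333
P_refl = |Γ|²·P_inc = 66.6 mW, P_del = (1 − |Γ|²)·P_inc = 133 mW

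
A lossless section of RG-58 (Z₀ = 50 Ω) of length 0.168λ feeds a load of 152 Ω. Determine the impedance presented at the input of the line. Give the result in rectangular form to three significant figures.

βl = 2π × 0.168 = 60.5°
tan(βl) = tan(60.5°) = 1.77
Z_in = Z_0·(Z_L + jZ_0·tanβl)/(Z_0 + jZ_L·tanβl)
     = 50·(152 + j88.3)/(50 + j268)

Z_in ≈ 21 − j24.4 Ω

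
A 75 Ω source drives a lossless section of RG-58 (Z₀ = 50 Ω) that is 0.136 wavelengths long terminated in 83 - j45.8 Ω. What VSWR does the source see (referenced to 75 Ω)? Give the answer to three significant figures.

βl = 2π × 0.136 = 49°
tan(βl) = 1.15
Z_in = Z_0·(Z_L + jZ_0·tanβl)/(Z_0 + jZ_L·tanβl) = 24.5 − j17.1 Ω
Γ_s = (Z_in − Z_s)/(Z_in + Z_s) = (-50.5 − j17.1)/(99.5 − j17.1), |Γ_s| = 0.528
VSWR = (1 + |Γ_s|)/(1 − |Γ_s|)

VSWR ≈ 3.23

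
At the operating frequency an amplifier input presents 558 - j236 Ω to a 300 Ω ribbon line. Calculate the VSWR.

VSWR ≈ 2.29

Γ = (Z_L − Z_0)/(Z_L + Z_0) = (258 − j236)/(858 − j236)
|Γ| = 350/890 = 0.393
VSWR = (1 + |Γ|)/(1 − |Γ|) = 1.39/0.607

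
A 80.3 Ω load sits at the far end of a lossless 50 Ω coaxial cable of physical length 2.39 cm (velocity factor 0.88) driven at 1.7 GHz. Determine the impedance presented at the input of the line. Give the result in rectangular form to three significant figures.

λ = v/f = 0.88·c / 1.7 GHz = 0.155 m
βl = 2π·l/λ = 2π × 0.154 = 55.4°
tan(βl) = tan(55.4°) = 1.45
Z_in = Z_0·(Z_L + jZ_0·tanβl)/(Z_0 + jZ_L·tanβl)
     = 50·(80.3 + j72.5)/(50 + j116)

Z_in ≈ 38.8 − j17.8 Ω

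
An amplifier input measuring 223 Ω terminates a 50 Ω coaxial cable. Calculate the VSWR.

VSWR ≈ 4.46

For a purely resistive load, VSWR = R_L/Z_0 or Z_0/R_L (whichever > 1) = 223/50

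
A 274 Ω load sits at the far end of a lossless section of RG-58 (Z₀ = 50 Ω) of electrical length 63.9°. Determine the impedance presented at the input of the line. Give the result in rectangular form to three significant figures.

tan(βl) = tan(63.9°) = 2.04
Z_in = Z_0·(Z_L + jZ_0·tanβl)/(Z_0 + jZ_L·tanβl)
     = 50·(274 + j102)/(50 + j559)

Z_in ≈ 11.2 − j23.5 Ω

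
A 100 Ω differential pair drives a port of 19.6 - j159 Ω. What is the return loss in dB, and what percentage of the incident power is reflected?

RL ≈ 0.959 dB; 80.2% of incident power reflected

Γ = (-80.4 − j159)/(119.6 − j159), |Γ| = 0.896
RL = −20·log₁₀(0.896) = 0.959 dB
P_refl/P_inc = |Γ|² = 0.802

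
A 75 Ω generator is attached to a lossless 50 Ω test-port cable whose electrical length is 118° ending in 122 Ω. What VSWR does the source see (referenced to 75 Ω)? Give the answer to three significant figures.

VSWR ≈ 3.25

tan(βl) = -1.88
Z_in = Z_0·(Z_L + jZ_0·tanβl)/(Z_0 + jZ_L·tanβl) = 25.1 + j21.1 Ω
Γ_s = (Z_in − Z_s)/(Z_in + Z_s) = (-49.9 + j21.1)/(100 + j21.1), |Γ_s| = 0.53
VSWR = (1 + |Γ_s|)/(1 − |Γ_s|)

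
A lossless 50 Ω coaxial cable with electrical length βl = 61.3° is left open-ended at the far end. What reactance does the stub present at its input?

X_in ≈ -27.4 Ω (capacitive)

tan(βl) = 1.83
For an open-ended stub, Z_in = −jZ_0·cot(βl) = −jZ_0/tan(βl)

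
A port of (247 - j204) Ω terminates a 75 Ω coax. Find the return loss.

Γ = (172 − j204)/(322 − j204), |Γ| = 0.7
RL = −20·log₁₀|Γ| = −20·log₁₀(0.7)

RL ≈ 3.1 dB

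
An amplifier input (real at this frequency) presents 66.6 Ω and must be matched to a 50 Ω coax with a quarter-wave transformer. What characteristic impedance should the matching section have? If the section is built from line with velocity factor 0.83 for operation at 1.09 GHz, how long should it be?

Z_qwt = √(Z_0·R_L) = √(50 × 66.6) = √3330
λ = 0.83·c/f = 0.228 m, so l = λ/4 = 0.0571 m

Z_qwt ≈ 57.7 Ω; length ≈ 5.71 cm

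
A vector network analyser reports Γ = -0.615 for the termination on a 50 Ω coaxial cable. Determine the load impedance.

Z_L ≈ 11.9 Ω

Z_L = Z_0·(1 + Γ)/(1 − Γ) = 50·(0.385)/(1.61)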